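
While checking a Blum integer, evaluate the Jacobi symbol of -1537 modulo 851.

(-1537|851)
  = -(1537|851)    [851 ≡ 3 mod 4 ⇒ (-1|851) = -1]
  = -(686|851)    [1537 ≡ 686 mod 851]
  = (343|851)    [851 ≡ 3 mod 8 ⇒ (2|851) = -1]
  = -(851|343)    [QR: both ≡ 3 mod 4, sign flips]
  = -(165|343)    [851 ≡ 165 mod 343]
  = -(343|165)    [QR: 165 ≡ 1 mod 4, sign kept]
  = -(13|165)    [343 ≡ 13 mod 165]
  = -(165|13)    [QR: 13 ≡ 1 mod 4, sign kept]
  = -(9|13)    [165 ≡ 9 mod 13]
  = -(13|9)    [QR: 9 ≡ 1 mod 4, sign kept]
  = -(4|9)    [13 ≡ 4 mod 9]
  = -(1|9)    [9 ≡ 1 mod 8 ⇒ (2|9)^2 = +1]
  = -1    [(1|9) = 1]

-1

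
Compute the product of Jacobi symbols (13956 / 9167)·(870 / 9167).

By multiplicativity, (13956·870 / 9167) = (13956 / 9167)·(870 / 9167).
First factor (13956 / 9167):
(13956 / 9167)
  = (4789 / 9167)    [13956 ≡ 4789 mod 9167]
  = (9167 / 4789)    [QR: 4789 ≡ 1 mod 4, sign kept]
  = (4378 / 4789)    [9167 ≡ 4378 mod 4789]
  = -(2189 / 4789)    [4789 ≡ 5 mod 8 ⇒ (2 / 4789) = -1]
  = -(4789 / 2189)    [QR: 2189 ≡ 1 mod 4, sign kept]
  = -(411 / 2189)    [4789 ≡ 411 mod 2189]
  = -(2189 / 411)    [QR: 2189 ≡ 1 mod 4, sign kept]
  = -(134 / 411)    [2189 ≡ 134 mod 411]
  = (67 / 411)    [411 ≡ 3 mod 8 ⇒ (2 / 411) = -1]
  = -(411 / 67)    [QR: both ≡ 3 mod 4, sign flips]
  = -(9 / 67)    [411 ≡ 9 mod 67]
  = -(67 / 9)    [QR: 9 ≡ 1 mod 4, sign kept]
  = -(4 / 9)    [67 ≡ 4 mod 9]
  = -(1 / 9)    [9 ≡ 1 mod 8 ⇒ (2 / 9)^2 = +1]
  = -1    [(1 / 9) = 1]
Second factor (870 / 9167):
(870 / 9167)
  = (435 / 9167)    [9167 ≡ 7 mod 8 ⇒ (2 / 9167) = +1]
  = -(9167 / 435)    [QR: both ≡ 3 mod 4, sign flips]
  = -(32 / 435)    [9167 ≡ 32 mod 435]
  = (1 / 435)    [435 ≡ 3 mod 8 ⇒ (2 / 435)^5 = -1]
  = 1    [(1 / 435) = 1]
Product: (-1)·(1) = -1.

-1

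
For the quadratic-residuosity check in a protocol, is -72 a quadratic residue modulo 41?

(-72|41)
  = (72|41)    [41 ≡ 1 mod 4 ⇒ (-1|41) = +1]
  = (31|41)    [72 ≡ 31 mod 41]
  = (41|31)    [QR: 41 ≡ 1 mod 4, sign kept]
  = (10|31)    [41 ≡ 10 mod 31]
  = (5|31)    [31 ≡ 7 mod 8 ⇒ (2|31) = +1]
  = (31|5)    [QR: 5 ≡ 1 mod 4, sign kept]
  = (1|5)    [31 ≡ 1 mod 5]
  = 1    [(1|5) = 1]
(-72|41) = 1, and 41 is prime, so -72 is a quadratic residue mod 41.

yes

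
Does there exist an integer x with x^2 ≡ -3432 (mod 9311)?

yes

(-3432/9311)
  = -(3432/9311)    [9311 ≡ 3 mod 4 ⇒ (-1/9311) = -1]
  = -(429/9311)    [9311 ≡ 7 mod 8 ⇒ (2/9311)^3 = +1]
  = -(9311/429)    [QR: 429 ≡ 1 mod 4, sign kept]
  = -(302/429)    [9311 ≡ 302 mod 429]
  = (151/429)    [429 ≡ 5 mod 8 ⇒ (2/429) = -1]
  = (429/151)    [QR: 429 ≡ 1 mod 4, sign kept]
  = (127/151)    [429 ≡ 127 mod 151]
  = -(151/127)    [QR: both ≡ 3 mod 4, sign flips]
  = -(24/127)    [151 ≡ 24 mod 127]
  = -(3/127)    [127 ≡ 7 mod 8 ⇒ (2/127)^3 = +1]
  = (127/3)    [QR: both ≡ 3 mod 4, sign flips]
  = (1/3)    [127 ≡ 1 mod 3]
  = 1    [(1/3) = 1]
The Legendre symbol is 1, so x^2 ≡ -3432 (mod 9311) has solution.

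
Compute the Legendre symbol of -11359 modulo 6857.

(-11359|6857)
  = (2355|6857)    [-11359 ≡ 2355 mod 6857]
  = (6857|2355)    [QR: 6857 ≡ 1 mod 4, sign kept]
  = (2147|2355)    [6857 ≡ 2147 mod 2355]
  = -(2355|2147)    [QR: both ≡ 3 mod 4, sign flips]
  = -(208|2147)    [2355 ≡ 208 mod 2147]
  = -(13|2147)    [2147 ≡ 3 mod 8 ⇒ (2|2147)^4 = +1]
  = -(2147|13)    [QR: 13 ≡ 1 mod 4, sign kept]
  = -(2|13)    [2147 ≡ 2 mod 13]
  = (1|13)    [13 ≡ 5 mod 8 ⇒ (2|13) = -1]
  = 1    [(1|13) = 1]

1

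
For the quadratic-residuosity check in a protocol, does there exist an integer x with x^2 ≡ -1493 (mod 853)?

yes

Reduce the numerator: -1493 ≡ 213 (mod 853), so (-1493|853) = (213|853).
213 ≡ 1 (mod 4), so quadratic reciprocity gives (213|853) = (853|213). Reduce: 853 ≡ 1 (mod 213). Now have (1|213).
(1|213) = 1. Collecting the sign factors: 1.
(-1493|853) = 1, and 853 is prime, so -1493 is a quadratic residue mod 853.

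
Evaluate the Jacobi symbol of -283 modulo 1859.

1

Pull out -1: (-283/1859) = (-1/1859)·(283/1859). Since 1859 ≡ 3 (mod 4), (-1/1859) = -1. Now have -(283/1859).
Both 283 ≡ 3 and 1859 ≡ 3 (mod 4), so reciprocity gives (283/1859) = -(1859/283). Reduce: 1859 ≡ 161 (mod 283). Now have (161/283).
161 ≡ 1 (mod 4), so quadratic reciprocity gives (161/283) = (283/161). Reduce: 283 ≡ 122 (mod 161). Now have (122/161).
Factor out 2: 122 = 2·61. Since 161 ≡ 1 (mod 8), (2/161) = +1. Now have (61/161).
61 ≡ 1 (mod 4), so quadratic reciprocity gives (61/161) = (161/61). Reduce: 161 ≡ 39 (mod 61). Now have (39/61).
61 ≡ 1 (mod 4), so quadratic reciprocity gives (39/61) = (61/39). Reduce: 61 ≡ 22 (mod 39). Now have (22/39).
Factor out 2: 22 = 2·11. Since 39 ≡ 7 (mod 8), (2/39) = +1. Now have (11/39).
Both 11 ≡ 3 and 39 ≡ 3 (mod 4), so reciprocity gives (11/39) = -(39/11). Reduce: 39 ≡ 6 (mod 11). Now have -(6/11).
Factor out 2: 6 = 2·3. Since 11 ≡ 3 (mod 8), (2/11) = -1. Now have (3/11).
Both 3 ≡ 3 and 11 ≡ 3 (mod 4), so reciprocity gives (3/11) = -(11/3). Reduce: 11 ≡ 2 (mod 3). Now have -(2/3).
Factor out 2: 2 = 2. Since 3 ≡ 3 (mod 8), (2/3) = -1. Now have (1/3).
(1/3) = 1. Collecting the sign factors: 1.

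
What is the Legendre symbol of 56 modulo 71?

Factor out 2: 56 = 2^3·7. Since 71 ≡ 7 (mod 8), (2/71) = +1, and (2/71)^3 = +1. Now have (7/71).
Both 7 ≡ 3 and 71 ≡ 3 (mod 4), so reciprocity gives (7/71) = -(71/7). Reduce: 71 ≡ 1 (mod 7). Now have -(1/7).
(1/7) = 1. Collecting the sign factors: -1.

-1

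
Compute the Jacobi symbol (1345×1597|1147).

-1

By multiplicativity, (1345·1597|1147) = (1345|1147)·(1597|1147).
First factor (1345|1147):
(1345|1147)
  = (198|1147)    [1345 ≡ 198 mod 1147]
  = -(99|1147)    [1147 ≡ 3 mod 8 ⇒ (2|1147) = -1]
  = (1147|99)    [QR: both ≡ 3 mod 4, sign flips]
  = (58|99)    [1147 ≡ 58 mod 99]
  = -(29|99)    [99 ≡ 3 mod 8 ⇒ (2|99) = -1]
  = -(99|29)    [QR: 29 ≡ 1 mod 4, sign kept]
  = -(12|29)    [99 ≡ 12 mod 29]
  = -(3|29)    [29 ≡ 5 mod 8 ⇒ (2|29)^2 = +1]
  = -(29|3)    [QR: 29 ≡ 1 mod 4, sign kept]
  = -(2|3)    [29 ≡ 2 mod 3]
  = (1|3)    [3 ≡ 3 mod 8 ⇒ (2|3) = -1]
  = 1    [(1|3) = 1]
Second factor (1597|1147):
(1597|1147)
  = (450|1147)    [1597 ≡ 450 mod 1147]
  = -(225|1147)    [1147 ≡ 3 mod 8 ⇒ (2|1147) = -1]
  = -(1147|225)    [QR: 225 ≡ 1 mod 4, sign kept]
  = -(22|225)    [1147 ≡ 22 mod 225]
  = -(11|225)    [225 ≡ 1 mod 8 ⇒ (2|225) = +1]
  = -(225|11)    [QR: 225 ≡ 1 mod 4, sign kept]
  = -(5|11)    [225 ≡ 5 mod 11]
  = -(11|5)    [QR: 5 ≡ 1 mod 4, sign kept]
  = -(1|5)    [11 ≡ 1 mod 5]
  = -1    [(1|5) = 1]
Product: (1)·(-1) = -1.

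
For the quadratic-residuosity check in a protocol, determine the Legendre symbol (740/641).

(740/641)
  = (99/641)    [740 ≡ 99 mod 641]
  = (641/99)    [QR: 641 ≡ 1 mod 4, sign kept]
  = (47/99)    [641 ≡ 47 mod 99]
  = -(99/47)    [QR: both ≡ 3 mod 4, sign flips]
  = -(5/47)    [99 ≡ 5 mod 47]
  = -(47/5)    [QR: 5 ≡ 1 mod 4, sign kept]
  = -(2/5)    [47 ≡ 2 mod 5]
  = (1/5)    [5 ≡ 5 mod 8 ⇒ (2/5) = -1]
  = 1    [(1/5) = 1]

1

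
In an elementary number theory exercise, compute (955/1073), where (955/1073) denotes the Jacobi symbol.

-1

(955/1073)
  = (1073/955)    [QR: 1073 ≡ 1 mod 4, sign kept]
  = (118/955)    [1073 ≡ 118 mod 955]
  = -(59/955)    [955 ≡ 3 mod 8 ⇒ (2/955) = -1]
  = (955/59)    [QR: both ≡ 3 mod 4, sign flips]
  = (11/59)    [955 ≡ 11 mod 59]
  = -(59/11)    [QR: both ≡ 3 mod 4, sign flips]
  = -(4/11)    [59 ≡ 4 mod 11]
  = -(1/11)    [11 ≡ 3 mod 8 ⇒ (2/11)^2 = +1]
  = -1    [(1/11) = 1]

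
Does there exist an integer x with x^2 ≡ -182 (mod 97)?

(-182/97)
  = (12/97)    [-182 ≡ 12 mod 97]
  = (3/97)    [97 ≡ 1 mod 8 ⇒ (2/97)^2 = +1]
  = (97/3)    [QR: 97 ≡ 1 mod 4, sign kept]
  = (1/3)    [97 ≡ 1 mod 3]
  = 1    [(1/3) = 1]
The Legendre symbol is 1, so x^2 ≡ -182 (mod 97) has solution.

yes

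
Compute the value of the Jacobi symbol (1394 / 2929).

Factor out 2: 1394 = 2·697. Since 2929 ≡ 1 (mod 8), (2 / 2929) = +1. Now have (697 / 2929).
697 ≡ 1 (mod 4), so quadratic reciprocity gives (697 / 2929) = (2929 / 697). Reduce: 2929 ≡ 141 (mod 697). Now have (141 / 697).
141 ≡ 1 (mod 4), so quadratic reciprocity gives (141 / 697) = (697 / 141). Reduce: 697 ≡ 133 (mod 141). Now have (133 / 141).
133 ≡ 1 (mod 4), so quadratic reciprocity gives (133 / 141) = (141 / 133). Reduce: 141 ≡ 8 (mod 133). Now have (8 / 133).
Factor out 2: 8 = 2^3. Since 133 ≡ 5 (mod 8), (2 / 133) = -1, and (2 / 133)^3 = -1. Now have -(1 / 133).
(1 / 133) = 1. Collecting the sign factors: -1.

-1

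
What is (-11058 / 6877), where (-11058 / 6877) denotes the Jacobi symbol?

-1

(-11058 / 6877)
  = (11058 / 6877)    [6877 ≡ 1 mod 4 ⇒ (-1 / 6877) = +1]
  = (4181 / 6877)    [11058 ≡ 4181 mod 6877]
  = (6877 / 4181)    [QR: 4181 ≡ 1 mod 4, sign kept]
  = (2696 / 4181)    [6877 ≡ 2696 mod 4181]
  = -(337 / 4181)    [4181 ≡ 5 mod 8 ⇒ (2 / 4181)^3 = -1]
  = -(4181 / 337)    [QR: 337 ≡ 1 mod 4, sign kept]
  = -(137 / 337)    [4181 ≡ 137 mod 337]
  = -(337 / 137)    [QR: 137 ≡ 1 mod 4, sign kept]
  = -(63 / 137)    [337 ≡ 63 mod 137]
  = -(137 / 63)    [QR: 137 ≡ 1 mod 4, sign kept]
  = -(11 / 63)    [137 ≡ 11 mod 63]
  = (63 / 11)    [QR: both ≡ 3 mod 4, sign flips]
  = (8 / 11)    [63 ≡ 8 mod 11]
  = -(1 / 11)    [11 ≡ 3 mod 8 ⇒ (2 / 11)^3 = -1]
  = -1    [(1 / 11) = 1]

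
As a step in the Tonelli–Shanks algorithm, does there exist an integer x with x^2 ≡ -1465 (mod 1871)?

(-1465/1871)
  = (406/1871)    [-1465 ≡ 406 mod 1871]
  = (203/1871)    [1871 ≡ 7 mod 8 ⇒ (2/1871) = +1]
  = -(1871/203)    [QR: both ≡ 3 mod 4, sign flips]
  = -(44/203)    [1871 ≡ 44 mod 203]
  = -(11/203)    [203 ≡ 3 mod 8 ⇒ (2/203)^2 = +1]
  = (203/11)    [QR: both ≡ 3 mod 4, sign flips]
  = (5/11)    [203 ≡ 5 mod 11]
  = (11/5)    [QR: 5 ≡ 1 mod 4, sign kept]
  = (1/5)    [11 ≡ 1 mod 5]
  = 1    [(1/5) = 1]
The Legendre symbol is 1, so x^2 ≡ -1465 (mod 1871) has solution.

yes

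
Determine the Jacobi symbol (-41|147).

Pull out -1: (-41|147) = (-1|147)·(41|147). Since 147 ≡ 3 (mod 4), (-1|147) = -1. Now have -(41|147).
41 ≡ 1 (mod 4), so quadratic reciprocity gives (41|147) = (147|41). Reduce: 147 ≡ 24 (mod 41). Now have -(24|41).
Factor out 2: 24 = 2^3·3. Since 41 ≡ 1 (mod 8), (2|41) = +1, and (2|41)^3 = +1. Now have -(3|41).
41 ≡ 1 (mod 4), so quadratic reciprocity gives (3|41) = (41|3). Reduce: 41 ≡ 2 (mod 3). Now have -(2|3).
Factor out 2: 2 = 2. Since 3 ≡ 3 (mod 8), (2|3) = -1. Now have (1|3).
(1|3) = 1. Collecting the sign factors: 1.

1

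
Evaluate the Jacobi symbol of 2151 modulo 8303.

(2151/8303)
  = -(8303/2151)    [QR: both ≡ 3 mod 4, sign flips]
  = -(1850/2151)    [8303 ≡ 1850 mod 2151]
  = -(925/2151)    [2151 ≡ 7 mod 8 ⇒ (2/2151) = +1]
  = -(2151/925)    [QR: 925 ≡ 1 mod 4, sign kept]
  = -(301/925)    [2151 ≡ 301 mod 925]
  = -(925/301)    [QR: 301 ≡ 1 mod 4, sign kept]
  = -(22/301)    [925 ≡ 22 mod 301]
  = (11/301)    [301 ≡ 5 mod 8 ⇒ (2/301) = -1]
  = (301/11)    [QR: 301 ≡ 1 mod 4, sign kept]
  = (4/11)    [301 ≡ 4 mod 11]
  = (1/11)    [11 ≡ 3 mod 8 ⇒ (2/11)^2 = +1]
  = 1    [(1/11) = 1]

1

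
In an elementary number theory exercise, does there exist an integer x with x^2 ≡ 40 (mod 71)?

yes

(40/71)
  = (5/71)    [71 ≡ 7 mod 8 ⇒ (2/71)^3 = +1]
  = (71/5)    [QR: 5 ≡ 1 mod 4, sign kept]
  = (1/5)    [71 ≡ 1 mod 5]
  = 1    [(1/5) = 1]
(40/71) = 1, and 71 is prime, so 40 is a quadratic residue mod 71.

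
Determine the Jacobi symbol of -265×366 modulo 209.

By multiplicativity, (-265·366/209) = (-265/209)·(366/209).
First factor (-265/209):
Pull out -1: (-265/209) = (-1/209)·(265/209). Since 209 ≡ 1 (mod 4), (-1/209) = +1. Now have (265/209).
Reduce the numerator: 265 ≡ 56 (mod 209), so (265/209) = (56/209).
Factor out 2: 56 = 2^3·7. Since 209 ≡ 1 (mod 8), (2/209) = +1, and (2/209)^3 = +1. Now have (7/209).
209 ≡ 1 (mod 4), so quadratic reciprocity gives (7/209) = (209/7). Reduce: 209 ≡ 6 (mod 7). Now have (6/7).
Factor out 2: 6 = 2·3. Since 7 ≡ 7 (mod 8), (2/7) = +1. Now have (3/7).
Both 3 ≡ 3 and 7 ≡ 3 (mod 4), so reciprocity gives (3/7) = -(7/3). Reduce: 7 ≡ 1 (mod 3). Now have -(1/3).
(1/3) = 1. Collecting the sign factors: -1.
Second factor (366/209):
Reduce the numerator: 366 ≡ 157 (mod 209), so (366/209) = (157/209).
157 ≡ 1 (mod 4), so quadratic reciprocity gives (157/209) = (209/157). Reduce: 209 ≡ 52 (mod 157). Now have (52/157).
Factor out 2: 52 = 2^2·13. Since 157 ≡ 5 (mod 8), (2/157) = -1, and (2/157)^2 = +1. Now have (13/157).
13 ≡ 1 (mod 4), so quadratic reciprocity gives (13/157) = (157/13). Reduce: 157 ≡ 1 (mod 13). Now have (1/13).
(1/13) = 1. Collecting the sign factors: 1.
Product: (-1)·(1) = -1.

-1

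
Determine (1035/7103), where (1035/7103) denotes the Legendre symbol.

-1

Both 1035 ≡ 3 and 7103 ≡ 3 (mod 4), so reciprocity gives (1035/7103) = -(7103/1035). Reduce: 7103 ≡ 893 (mod 1035). Now have -(893/1035).
893 ≡ 1 (mod 4), so quadratic reciprocity gives (893/1035) = (1035/893). Reduce: 1035 ≡ 142 (mod 893). Now have -(142/893).
Factor out 2: 142 = 2·71. Since 893 ≡ 5 (mod 8), (2/893) = -1. Now have (71/893).
893 ≡ 1 (mod 4), so quadratic reciprocity gives (71/893) = (893/71). Reduce: 893 ≡ 41 (mod 71). Now have (41/71).
41 ≡ 1 (mod 4), so quadratic reciprocity gives (41/71) = (71/41). Reduce: 71 ≡ 30 (mod 41). Now have (30/41).
Factor out 2: 30 = 2·15. Since 41 ≡ 1 (mod 8), (2/41) = +1. Now have (15/41).
41 ≡ 1 (mod 4), so quadratic reciprocity gives (15/41) = (41/15). Reduce: 41 ≡ 11 (mod 15). Now have (11/15).
Both 11 ≡ 3 and 15 ≡ 3 (mod 4), so reciprocity gives (11/15) = -(15/11). Reduce: 15 ≡ 4 (mod 11). Now have -(4/11).
Factor out 2: 4 = 2^2. Since 11 ≡ 3 (mod 8), (2/11) = -1, and (2/11)^2 = +1. Now have -(1/11).
(1/11) = 1. Collecting the sign factors: -1.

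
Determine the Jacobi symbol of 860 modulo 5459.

-1

Factor out 2: 860 = 2^2·215. Since 5459 ≡ 3 (mod 8), (2 / 5459) = -1, and (2 / 5459)^2 = +1. Now have (215 / 5459).
Both 215 ≡ 3 and 5459 ≡ 3 (mod 4), so reciprocity gives (215 / 5459) = -(5459 / 215). Reduce: 5459 ≡ 84 (mod 215). Now have -(84 / 215).
Factor out 2: 84 = 2^2·21. Since 215 ≡ 7 (mod 8), (2 / 215) = +1, and (2 / 215)^2 = +1. Now have -(21 / 215).
21 ≡ 1 (mod 4), so quadratic reciprocity gives (21 / 215) = (215 / 21). Reduce: 215 ≡ 5 (mod 21). Now have -(5 / 21).
5 ≡ 1 (mod 4), so quadratic reciprocity gives (5 / 21) = (21 / 5). Reduce: 21 ≡ 1 (mod 5). Now have -(1 / 5).
(1 / 5) = 1. Collecting the sign factors: -1.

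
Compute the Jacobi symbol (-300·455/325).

0

By multiplicativity, (-300·455/325) = (-300/325)·(455/325).
First factor (-300/325):
Reduce the numerator: -300 ≡ 25 (mod 325), so (-300/325) = (25/325).
25 ≡ 1 (mod 4), so quadratic reciprocity gives (25/325) = (325/25). Reduce: 325 ≡ 0 (mod 25). Now have (0/25).
The numerator is now 0 with denominator 25 > 1: the symbol is 0.
Second factor (455/325):
Reduce the numerator: 455 ≡ 130 (mod 325), so (455/325) = (130/325).
Factor out 2: 130 = 2·65. Since 325 ≡ 5 (mod 8), (2/325) = -1. Now have -(65/325).
65 ≡ 1 (mod 4), so quadratic reciprocity gives (65/325) = (325/65). Reduce: 325 ≡ 0 (mod 65). Now have -(0/65).
The numerator is now 0 with denominator 65 > 1: the symbol is 0.
Product: (0)·(0) = 0.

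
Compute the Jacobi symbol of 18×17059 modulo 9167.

-1

By multiplicativity, (18·17059 / 9167) = (18 / 9167)·(17059 / 9167).
First factor (18 / 9167):
(18 / 9167)
  = (9 / 9167)    [9167 ≡ 7 mod 8 ⇒ (2 / 9167) = +1]
  = (9167 / 9)    [QR: 9 ≡ 1 mod 4, sign kept]
  = (5 / 9)    [9167 ≡ 5 mod 9]
  = (9 / 5)    [QR: 5 ≡ 1 mod 4, sign kept]
  = (4 / 5)    [9 ≡ 4 mod 5]
  = (1 / 5)    [5 ≡ 5 mod 8 ⇒ (2 / 5)^2 = +1]
  = 1    [(1 / 5) = 1]
Second factor (17059 / 9167):
(17059 / 9167)
  = (7892 / 9167)    [17059 ≡ 7892 mod 9167]
  = (1973 / 9167)    [9167 ≡ 7 mod 8 ⇒ (2 / 9167)^2 = +1]
  = (9167 / 1973)    [QR: 1973 ≡ 1 mod 4, sign kept]
  = (1275 / 1973)    [9167 ≡ 1275 mod 1973]
  = (1973 / 1275)    [QR: 1973 ≡ 1 mod 4, sign kept]
  = (698 / 1275)    [1973 ≡ 698 mod 1275]
  = -(349 / 1275)    [1275 ≡ 3 mod 8 ⇒ (2 / 1275) = -1]
  = -(1275 / 349)    [QR: 349 ≡ 1 mod 4, sign kept]
  = -(228 / 349)    [1275 ≡ 228 mod 349]
  = -(57 / 349)    [349 ≡ 5 mod 8 ⇒ (2 / 349)^2 = +1]
  = -(349 / 57)    [QR: 57 ≡ 1 mod 4, sign kept]
  = -(7 / 57)    [349 ≡ 7 mod 57]
  = -(57 / 7)    [QR: 57 ≡ 1 mod 4, sign kept]
  = -(1 / 7)    [57 ≡ 1 mod 7]
  = -1    [(1 / 7) = 1]
Product: (1)·(-1) = -1.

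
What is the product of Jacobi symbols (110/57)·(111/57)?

By multiplicativity, (110·111/57) = (110/57)·(111/57).
First factor (110/57):
(110/57)
  = (53/57)    [110 ≡ 53 mod 57]
  = (57/53)    [QR: 53 ≡ 1 mod 4, sign kept]
  = (4/53)    [57 ≡ 4 mod 53]
  = (1/53)    [53 ≡ 5 mod 8 ⇒ (2/53)^2 = +1]
  = 1    [(1/53) = 1]
Second factor (111/57):
(111/57)
  = (54/57)    [111 ≡ 54 mod 57]
  = (27/57)    [57 ≡ 1 mod 8 ⇒ (2/57) = +1]
  = (57/27)    [QR: 57 ≡ 1 mod 4, sign kept]
  = (3/27)    [57 ≡ 3 mod 27]
  = -(27/3)    [QR: both ≡ 3 mod 4, sign flips]
  = -(0/3)    [27 ≡ 0 mod 3]
  = 0    [numerator 0, gcd > 1]
Product: (1)·(0) = 0.

0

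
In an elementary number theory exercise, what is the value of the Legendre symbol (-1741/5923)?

1

(-1741/5923)
  = (4182/5923)    [-1741 ≡ 4182 mod 5923]
  = -(2091/5923)    [5923 ≡ 3 mod 8 ⇒ (2/5923) = -1]
  = (5923/2091)    [QR: both ≡ 3 mod 4, sign flips]
  = (1741/2091)    [5923 ≡ 1741 mod 2091]
  = (2091/1741)    [QR: 1741 ≡ 1 mod 4, sign kept]
  = (350/1741)    [2091 ≡ 350 mod 1741]
  = -(175/1741)    [1741 ≡ 5 mod 8 ⇒ (2/1741) = -1]
  = -(1741/175)    [QR: 1741 ≡ 1 mod 4, sign kept]
  = -(166/175)    [1741 ≡ 166 mod 175]
  = -(83/175)    [175 ≡ 7 mod 8 ⇒ (2/175) = +1]
  = (175/83)    [QR: both ≡ 3 mod 4, sign flips]
  = (9/83)    [175 ≡ 9 mod 83]
  = (83/9)    [QR: 9 ≡ 1 mod 4, sign kept]
  = (2/9)    [83 ≡ 2 mod 9]
  = (1/9)    [9 ≡ 1 mod 8 ⇒ (2/9) = +1]
  = 1    [(1/9) = 1]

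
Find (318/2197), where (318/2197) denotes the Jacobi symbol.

-1

(318/2197)
  = -(159/2197)    [2197 ≡ 5 mod 8 ⇒ (2/2197) = -1]
  = -(2197/159)    [QR: 2197 ≡ 1 mod 4, sign kept]
  = -(130/159)    [2197 ≡ 130 mod 159]
  = -(65/159)    [159 ≡ 7 mod 8 ⇒ (2/159) = +1]
  = -(159/65)    [QR: 65 ≡ 1 mod 4, sign kept]
  = -(29/65)    [159 ≡ 29 mod 65]
  = -(65/29)    [QR: 29 ≡ 1 mod 4, sign kept]
  = -(7/29)    [65 ≡ 7 mod 29]
  = -(29/7)    [QR: 29 ≡ 1 mod 4, sign kept]
  = -(1/7)    [29 ≡ 1 mod 7]
  = -1    [(1/7) = 1]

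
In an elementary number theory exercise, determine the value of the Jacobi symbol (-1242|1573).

Reduce the numerator: -1242 ≡ 331 (mod 1573), so (-1242|1573) = (331|1573).
1573 ≡ 1 (mod 4), so quadratic reciprocity gives (331|1573) = (1573|331). Reduce: 1573 ≡ 249 (mod 331). Now have (249|331).
249 ≡ 1 (mod 4), so quadratic reciprocity gives (249|331) = (331|249). Reduce: 331 ≡ 82 (mod 249). Now have (82|249).
Factor out 2: 82 = 2·41. Since 249 ≡ 1 (mod 8), (2|249) = +1. Now have (41|249).
41 ≡ 1 (mod 4), so quadratic reciprocity gives (41|249) = (249|41). Reduce: 249 ≡ 3 (mod 41). Now have (3|41).
41 ≡ 1 (mod 4), so quadratic reciprocity gives (3|41) = (41|3). Reduce: 41 ≡ 2 (mod 3). Now have (2|3).
Factor out 2: 2 = 2. Since 3 ≡ 3 (mod 8), (2|3) = -1. Now have -(1|3).
(1|3) = 1. Collecting the sign factors: -1.

-1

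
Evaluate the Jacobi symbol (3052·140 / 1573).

By multiplicativity, (3052·140 / 1573) = (3052 / 1573)·(140 / 1573).
First factor (3052 / 1573):
(3052 / 1573)
  = (1479 / 1573)    [3052 ≡ 1479 mod 1573]
  = (1573 / 1479)    [QR: 1573 ≡ 1 mod 4, sign kept]
  = (94 / 1479)    [1573 ≡ 94 mod 1479]
  = (47 / 1479)    [1479 ≡ 7 mod 8 ⇒ (2 / 1479) = +1]
  = -(1479 / 47)    [QR: both ≡ 3 mod 4, sign flips]
  = -(22 / 47)    [1479 ≡ 22 mod 47]
  = -(11 / 47)    [47 ≡ 7 mod 8 ⇒ (2 / 47) = +1]
  = (47 / 11)    [QR: both ≡ 3 mod 4, sign flips]
  = (3 / 11)    [47 ≡ 3 mod 11]
  = -(11 / 3)    [QR: both ≡ 3 mod 4, sign flips]
  = -(2 / 3)    [11 ≡ 2 mod 3]
  = (1 / 3)    [3 ≡ 3 mod 8 ⇒ (2 / 3) = -1]
  = 1    [(1 / 3) = 1]
Second factor (140 / 1573):
(140 / 1573)
  = (35 / 1573)    [1573 ≡ 5 mod 8 ⇒ (2 / 1573)^2 = +1]
  = (1573 / 35)    [QR: 1573 ≡ 1 mod 4, sign kept]
  = (33 / 35)    [1573 ≡ 33 mod 35]
  = (35 / 33)    [QR: 33 ≡ 1 mod 4, sign kept]
  = (2 / 33)    [35 ≡ 2 mod 33]
  = (1 / 33)    [33 ≡ 1 mod 8 ⇒ (2 / 33) = +1]
  = 1    [(1 / 33) = 1]
Product: (1)·(1) = 1.

1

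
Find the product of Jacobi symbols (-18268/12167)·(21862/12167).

-1

By multiplicativity, (-18268·21862/12167) = (-18268/12167)·(21862/12167).
First factor (-18268/12167):
(-18268/12167)
  = -(18268/12167)    [12167 ≡ 3 mod 4 ⇒ (-1/12167) = -1]
  = -(6101/12167)    [18268 ≡ 6101 mod 12167]
  = -(12167/6101)    [QR: 6101 ≡ 1 mod 4, sign kept]
  = -(6066/6101)    [12167 ≡ 6066 mod 6101]
  = (3033/6101)    [6101 ≡ 5 mod 8 ⇒ (2/6101) = -1]
  = (6101/3033)    [QR: 3033 ≡ 1 mod 4, sign kept]
  = (35/3033)    [6101 ≡ 35 mod 3033]
  = (3033/35)    [QR: 3033 ≡ 1 mod 4, sign kept]
  = (23/35)    [3033 ≡ 23 mod 35]
  = -(35/23)    [QR: both ≡ 3 mod 4, sign flips]
  = -(12/23)    [35 ≡ 12 mod 23]
  = -(3/23)    [23 ≡ 7 mod 8 ⇒ (2/23)^2 = +1]
  = (23/3)    [QR: both ≡ 3 mod 4, sign flips]
  = (2/3)    [23 ≡ 2 mod 3]
  = -(1/3)    [3 ≡ 3 mod 8 ⇒ (2/3) = -1]
  = -1    [(1/3) = 1]
Second factor (21862/12167):
(21862/12167)
  = (9695/12167)    [21862 ≡ 9695 mod 12167]
  = -(12167/9695)    [QR: both ≡ 3 mod 4, sign flips]
  = -(2472/9695)    [12167 ≡ 2472 mod 9695]
  = -(309/9695)    [9695 ≡ 7 mod 8 ⇒ (2/9695)^3 = +1]
  = -(9695/309)    [QR: 309 ≡ 1 mod 4, sign kept]
  = -(116/309)    [9695 ≡ 116 mod 309]
  = -(29/309)    [309 ≡ 5 mod 8 ⇒ (2/309)^2 = +1]
  = -(309/29)    [QR: 29 ≡ 1 mod 4, sign kept]
  = -(19/29)    [309 ≡ 19 mod 29]
  = -(29/19)    [QR: 29 ≡ 1 mod 4, sign kept]
  = -(10/19)    [29 ≡ 10 mod 19]
  = (5/19)    [19 ≡ 3 mod 8 ⇒ (2/19) = -1]
  = (19/5)    [QR: 5 ≡ 1 mod 4, sign kept]
  = (4/5)    [19 ≡ 4 mod 5]
  = (1/5)    [5 ≡ 5 mod 8 ⇒ (2/5)^2 = +1]
  = 1    [(1/5) = 1]
Product: (-1)·(1) = -1.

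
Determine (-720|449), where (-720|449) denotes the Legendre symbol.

(-720|449)
  = (720|449)    [449 ≡ 1 mod 4 ⇒ (-1|449) = +1]
  = (271|449)    [720 ≡ 271 mod 449]
  = (449|271)    [QR: 449 ≡ 1 mod 4, sign kept]
  = (178|271)    [449 ≡ 178 mod 271]
  = (89|271)    [271 ≡ 7 mod 8 ⇒ (2|271) = +1]
  = (271|89)    [QR: 89 ≡ 1 mod 4, sign kept]
  = (4|89)    [271 ≡ 4 mod 89]
  = (1|89)    [89 ≡ 1 mod 8 ⇒ (2|89)^2 = +1]
  = 1    [(1|89) = 1]

1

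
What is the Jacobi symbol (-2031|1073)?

1

Reduce the numerator: -2031 ≡ 115 (mod 1073), so (-2031|1073) = (115|1073).
1073 ≡ 1 (mod 4), so quadratic reciprocity gives (115|1073) = (1073|115). Reduce: 1073 ≡ 38 (mod 115). Now have (38|115).
Factor out 2: 38 = 2·19. Since 115 ≡ 3 (mod 8), (2|115) = -1. Now have -(19|115).
Both 19 ≡ 3 and 115 ≡ 3 (mod 4), so reciprocity gives (19|115) = -(115|19). Reduce: 115 ≡ 1 (mod 19). Now have (1|19).
(1|19) = 1. Collecting the sign factors: 1.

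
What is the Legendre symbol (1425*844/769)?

By multiplicativity, (1425·844/769) = (1425/769)·(844/769).
First factor (1425/769):
(1425/769)
  = (656/769)    [1425 ≡ 656 mod 769]
  = (41/769)    [769 ≡ 1 mod 8 ⇒ (2/769)^4 = +1]
  = (769/41)    [QR: 41 ≡ 1 mod 4, sign kept]
  = (31/41)    [769 ≡ 31 mod 41]
  = (41/31)    [QR: 41 ≡ 1 mod 4, sign kept]
  = (10/31)    [41 ≡ 10 mod 31]
  = (5/31)    [31 ≡ 7 mod 8 ⇒ (2/31) = +1]
  = (31/5)    [QR: 5 ≡ 1 mod 4, sign kept]
  = (1/5)    [31 ≡ 1 mod 5]
  = 1    [(1/5) = 1]
Second factor (844/769):
(844/769)
  = (75/769)    [844 ≡ 75 mod 769]
  = (769/75)    [QR: 769 ≡ 1 mod 4, sign kept]
  = (19/75)    [769 ≡ 19 mod 75]
  = -(75/19)    [QR: both ≡ 3 mod 4, sign flips]
  = -(18/19)    [75 ≡ 18 mod 19]
  = (9/19)    [19 ≡ 3 mod 8 ⇒ (2/19) = -1]
  = (19/9)    [QR: 9 ≡ 1 mod 4, sign kept]
  = (1/9)    [19 ≡ 1 mod 9]
  = 1    [(1/9) = 1]
Product: (1)·(1) = 1.

1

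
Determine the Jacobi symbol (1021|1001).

1

(1021|1001)
  = (20|1001)    [1021 ≡ 20 mod 1001]
  = (5|1001)    [1001 ≡ 1 mod 8 ⇒ (2|1001)^2 = +1]
  = (1001|5)    [QR: 5 ≡ 1 mod 4, sign kept]
  = (1|5)    [1001 ≡ 1 mod 5]
  = 1    [(1|5) = 1]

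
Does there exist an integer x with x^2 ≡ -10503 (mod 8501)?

yes

Reduce the numerator: -10503 ≡ 6499 (mod 8501), so (-10503/8501) = (6499/8501).
8501 ≡ 1 (mod 4), so quadratic reciprocity gives (6499/8501) = (8501/6499). Reduce: 8501 ≡ 2002 (mod 6499). Now have (2002/6499).
Factor out 2: 2002 = 2·1001. Since 6499 ≡ 3 (mod 8), (2/6499) = -1. Now have -(1001/6499).
1001 ≡ 1 (mod 4), so quadratic reciprocity gives (1001/6499) = (6499/1001). Reduce: 6499 ≡ 493 (mod 1001). Now have -(493/1001).
493 ≡ 1 (mod 4), so quadratic reciprocity gives (493/1001) = (1001/493). Reduce: 1001 ≡ 15 (mod 493). Now have -(15/493).
493 ≡ 1 (mod 4), so quadratic reciprocity gives (15/493) = (493/15). Reduce: 493 ≡ 13 (mod 15). Now have -(13/15).
13 ≡ 1 (mod 4), so quadratic reciprocity gives (13/15) = (15/13). Reduce: 15 ≡ 2 (mod 13). Now have -(2/13).
Factor out 2: 2 = 2. Since 13 ≡ 5 (mod 8), (2/13) = -1. Now have (1/13).
(1/13) = 1. Collecting the sign factors: 1.
(-10503/8501) = 1, and 8501 is prime, so -10503 is a quadratic residue mod 8501.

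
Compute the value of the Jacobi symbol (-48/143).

Reduce the numerator: -48 ≡ 95 (mod 143), so (-48/143) = (95/143).
Both 95 ≡ 3 and 143 ≡ 3 (mod 4), so reciprocity gives (95/143) = -(143/95). Reduce: 143 ≡ 48 (mod 95). Now have -(48/95).
Factor out 2: 48 = 2^4·3. Since 95 ≡ 7 (mod 8), (2/95) = +1, and (2/95)^4 = +1. Now have -(3/95).
Both 3 ≡ 3 and 95 ≡ 3 (mod 4), so reciprocity gives (3/95) = -(95/3). Reduce: 95 ≡ 2 (mod 3). Now have (2/3).
Factor out 2: 2 = 2. Since 3 ≡ 3 (mod 8), (2/3) = -1. Now have -(1/3).
(1/3) = 1. Collecting the sign factors: -1.

-1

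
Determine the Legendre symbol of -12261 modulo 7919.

1

(-12261/7919)
  = (3577/7919)    [-12261 ≡ 3577 mod 7919]
  = (7919/3577)    [QR: 3577 ≡ 1 mod 4, sign kept]
  = (765/3577)    [7919 ≡ 765 mod 3577]
  = (3577/765)    [QR: 765 ≡ 1 mod 4, sign kept]
  = (517/765)    [3577 ≡ 517 mod 765]
  = (765/517)    [QR: 517 ≡ 1 mod 4, sign kept]
  = (248/517)    [765 ≡ 248 mod 517]
  = -(31/517)    [517 ≡ 5 mod 8 ⇒ (2/517)^3 = -1]
  = -(517/31)    [QR: 517 ≡ 1 mod 4, sign kept]
  = -(21/31)    [517 ≡ 21 mod 31]
  = -(31/21)    [QR: 21 ≡ 1 mod 4, sign kept]
  = -(10/21)    [31 ≡ 10 mod 21]
  = (5/21)    [21 ≡ 5 mod 8 ⇒ (2/21) = -1]
  = (21/5)    [QR: 5 ≡ 1 mod 4, sign kept]
  = (1/5)    [21 ≡ 1 mod 5]
  = 1    [(1/5) = 1]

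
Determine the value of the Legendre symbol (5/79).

(5/79)
  = (79/5)    [QR: 5 ≡ 1 mod 4, sign kept]
  = (4/5)    [79 ≡ 4 mod 5]
  = (1/5)    [5 ≡ 5 mod 8 ⇒ (2/5)^2 = +1]
  = 1    [(1/5) = 1]

1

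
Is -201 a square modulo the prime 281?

yes

Reduce the numerator: -201 ≡ 80 (mod 281), so (-201/281) = (80/281).
Factor out 2: 80 = 2^4·5. Since 281 ≡ 1 (mod 8), (2/281) = +1, and (2/281)^4 = +1. Now have (5/281).
5 ≡ 1 (mod 4), so quadratic reciprocity gives (5/281) = (281/5). Reduce: 281 ≡ 1 (mod 5). Now have (1/5).
(1/5) = 1. Collecting the sign factors: 1.
The Legendre symbol is 1, so x^2 ≡ -201 (mod 281) has solution.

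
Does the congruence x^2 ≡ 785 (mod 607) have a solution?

yes

Reduce the numerator: 785 ≡ 178 (mod 607), so (785/607) = (178/607).
Factor out 2: 178 = 2·89. Since 607 ≡ 7 (mod 8), (2/607) = +1. Now have (89/607).
89 ≡ 1 (mod 4), so quadratic reciprocity gives (89/607) = (607/89). Reduce: 607 ≡ 73 (mod 89). Now have (73/89).
73 ≡ 1 (mod 4), so quadratic reciprocity gives (73/89) = (89/73). Reduce: 89 ≡ 16 (mod 73). Now have (16/73).
Factor out 2: 16 = 2^4. Since 73 ≡ 1 (mod 8), (2/73) = +1, and (2/73)^4 = +1. Now have (1/73).
(1/73) = 1. Collecting the sign factors: 1.
The Legendre symbol is 1, so x^2 ≡ 785 (mod 607) has solution.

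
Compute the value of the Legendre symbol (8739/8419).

1

Reduce the numerator: 8739 ≡ 320 (mod 8419), so (8739/8419) = (320/8419).
Factor out 2: 320 = 2^6·5. Since 8419 ≡ 3 (mod 8), (2/8419) = -1, and (2/8419)^6 = +1. Now have (5/8419).
5 ≡ 1 (mod 4), so quadratic reciprocity gives (5/8419) = (8419/5). Reduce: 8419 ≡ 4 (mod 5). Now have (4/5).
Factor out 2: 4 = 2^2. Since 5 ≡ 5 (mod 8), (2/5) = -1, and (2/5)^2 = +1. Now have (1/5).
(1/5) = 1. Collecting the sign factors: 1.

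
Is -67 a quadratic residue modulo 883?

(-67|883)
  = (816|883)    [-67 ≡ 816 mod 883]
  = (51|883)    [883 ≡ 3 mod 8 ⇒ (2|883)^4 = +1]
  = -(883|51)    [QR: both ≡ 3 mod 4, sign flips]
  = -(16|51)    [883 ≡ 16 mod 51]
  = -(1|51)    [51 ≡ 3 mod 8 ⇒ (2|51)^4 = +1]
  = -1    [(1|51) = 1]
(-67|883) = -1, and 883 is prime, so -67 is not a quadratic residue mod 883.

no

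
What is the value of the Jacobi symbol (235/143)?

(235/143)
  = (92/143)    [235 ≡ 92 mod 143]
  = (23/143)    [143 ≡ 7 mod 8 ⇒ (2/143)^2 = +1]
  = -(143/23)    [QR: both ≡ 3 mod 4, sign flips]
  = -(5/23)    [143 ≡ 5 mod 23]
  = -(23/5)    [QR: 5 ≡ 1 mod 4, sign kept]
  = -(3/5)    [23 ≡ 3 mod 5]
  = -(5/3)    [QR: 5 ≡ 1 mod 4, sign kept]
  = -(2/3)    [5 ≡ 2 mod 3]
  = (1/3)    [3 ≡ 3 mod 8 ⇒ (2/3) = -1]
  = 1    [(1/3) = 1]

1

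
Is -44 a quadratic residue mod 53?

yes

Reduce the numerator: -44 ≡ 9 (mod 53), so (-44/53) = (9/53).
9 ≡ 1 (mod 4), so quadratic reciprocity gives (9/53) = (53/9). Reduce: 53 ≡ 8 (mod 9). Now have (8/9).
Factor out 2: 8 = 2^3. Since 9 ≡ 1 (mod 8), (2/9) = +1, and (2/9)^3 = +1. Now have (1/9).
(1/9) = 1. Collecting the sign factors: 1.
(-44/53) = 1, and 53 is prime, so -44 is a quadratic residue mod 53.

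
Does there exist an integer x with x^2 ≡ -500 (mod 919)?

Reduce the numerator: -500 ≡ 419 (mod 919), so (-500/919) = (419/919).
Both 419 ≡ 3 and 919 ≡ 3 (mod 4), so reciprocity gives (419/919) = -(919/419). Reduce: 919 ≡ 81 (mod 419). Now have -(81/419).
81 ≡ 1 (mod 4), so quadratic reciprocity gives (81/419) = (419/81). Reduce: 419 ≡ 14 (mod 81). Now have -(14/81).
Factor out 2: 14 = 2·7. Since 81 ≡ 1 (mod 8), (2/81) = +1. Now have -(7/81).
81 ≡ 1 (mod 4), so quadratic reciprocity gives (7/81) = (81/7). Reduce: 81 ≡ 4 (mod 7). Now have -(4/7).
Factor out 2: 4 = 2^2. Since 7 ≡ 7 (mod 8), (2/7) = +1, and (2/7)^2 = +1. Now have -(1/7).
(1/7) = 1. Collecting the sign factors: -1.
The Legendre symbol is -1, so x^2 ≡ -500 (mod 919) has no solution.

no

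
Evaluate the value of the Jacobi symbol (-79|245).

1

(-79|245)
  = (79|245)    [245 ≡ 1 mod 4 ⇒ (-1|245) = +1]
  = (245|79)    [QR: 245 ≡ 1 mod 4, sign kept]
  = (8|79)    [245 ≡ 8 mod 79]
  = (1|79)    [79 ≡ 7 mod 8 ⇒ (2|79)^3 = +1]
  = 1    [(1|79) = 1]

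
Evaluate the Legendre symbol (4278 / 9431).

1

Factor out 2: 4278 = 2·2139. Since 9431 ≡ 7 (mod 8), (2 / 9431) = +1. Now have (2139 / 9431).
Both 2139 ≡ 3 and 9431 ≡ 3 (mod 4), so reciprocity gives (2139 / 9431) = -(9431 / 2139). Reduce: 9431 ≡ 875 (mod 2139). Now have -(875 / 2139).
Both 875 ≡ 3 and 2139 ≡ 3 (mod 4), so reciprocity gives (875 / 2139) = -(2139 / 875). Reduce: 2139 ≡ 389 (mod 875). Now have (389 / 875).
389 ≡ 1 (mod 4), so quadratic reciprocity gives (389 / 875) = (875 / 389). Reduce: 875 ≡ 97 (mod 389). Now have (97 / 389).
97 ≡ 1 (mod 4), so quadratic reciprocity gives (97 / 389) = (389 / 97). Reduce: 389 ≡ 1 (mod 97). Now have (1 / 97).
(1 / 97) = 1. Collecting the sign factors: 1.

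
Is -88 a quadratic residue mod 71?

yes

Pull out -1: (-88/71) = (-1/71)·(88/71). Since 71 ≡ 3 (mod 4), (-1/71) = -1. Now have -(88/71).
Reduce the numerator: 88 ≡ 17 (mod 71), so (88/71) = (17/71).
17 ≡ 1 (mod 4), so quadratic reciprocity gives (17/71) = (71/17). Reduce: 71 ≡ 3 (mod 17). Now have -(3/17).
17 ≡ 1 (mod 4), so quadratic reciprocity gives (3/17) = (17/3). Reduce: 17 ≡ 2 (mod 3). Now have -(2/3).
Factor out 2: 2 = 2. Since 3 ≡ 3 (mod 8), (2/3) = -1. Now have (1/3).
(1/3) = 1. Collecting the sign factors: 1.
The Legendre symbol is 1, so x^2 ≡ -88 (mod 71) has solution.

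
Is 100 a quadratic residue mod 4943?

yes

(100|4943)
  = (25|4943)    [4943 ≡ 7 mod 8 ⇒ (2|4943)^2 = +1]
  = (4943|25)    [QR: 25 ≡ 1 mod 4, sign kept]
  = (18|25)    [4943 ≡ 18 mod 25]
  = (9|25)    [25 ≡ 1 mod 8 ⇒ (2|25) = +1]
  = (25|9)    [QR: 9 ≡ 1 mod 4, sign kept]
  = (7|9)    [25 ≡ 7 mod 9]
  = (9|7)    [QR: 9 ≡ 1 mod 4, sign kept]
  = (2|7)    [9 ≡ 2 mod 7]
  = (1|7)    [7 ≡ 7 mod 8 ⇒ (2|7) = +1]
  = 1    [(1|7) = 1]
(100|4943) = 1, and 4943 is prime, so 100 is a quadratic residue mod 4943.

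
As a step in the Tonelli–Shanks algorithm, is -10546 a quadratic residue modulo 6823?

Reduce the numerator: -10546 ≡ 3100 (mod 6823), so (-10546|6823) = (3100|6823).
Factor out 2: 3100 = 2^2·775. Since 6823 ≡ 7 (mod 8), (2|6823) = +1, and (2|6823)^2 = +1. Now have (775|6823).
Both 775 ≡ 3 and 6823 ≡ 3 (mod 4), so reciprocity gives (775|6823) = -(6823|775). Reduce: 6823 ≡ 623 (mod 775). Now have -(623|775).
Both 623 ≡ 3 and 775 ≡ 3 (mod 4), so reciprocity gives (623|775) = -(775|623). Reduce: 775 ≡ 152 (mod 623). Now have (152|623).
Factor out 2: 152 = 2^3·19. Since 623 ≡ 7 (mod 8), (2|623) = +1, and (2|623)^3 = +1. Now have (19|623).
Both 19 ≡ 3 and 623 ≡ 3 (mod 4), so reciprocity gives (19|623) = -(623|19). Reduce: 623 ≡ 15 (mod 19). Now have -(15|19).
Both 15 ≡ 3 and 19 ≡ 3 (mod 4), so reciprocity gives (15|19) = -(19|15). Reduce: 19 ≡ 4 (mod 15). Now have (4|15).
Factor out 2: 4 = 2^2. Since 15 ≡ 7 (mod 8), (2|15) = +1, and (2|15)^2 = +1. Now have (1|15).
(1|15) = 1. Collecting the sign factors: 1.
The Legendre symbol is 1, so x^2 ≡ -10546 (mod 6823) has solution.

yes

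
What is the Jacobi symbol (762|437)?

-1

(762|437)
  = (325|437)    [762 ≡ 325 mod 437]
  = (437|325)    [QR: 325 ≡ 1 mod 4, sign kept]
  = (112|325)    [437 ≡ 112 mod 325]
  = (7|325)    [325 ≡ 5 mod 8 ⇒ (2|325)^4 = +1]
  = (325|7)    [QR: 325 ≡ 1 mod 4, sign kept]
  = (3|7)    [325 ≡ 3 mod 7]
  = -(7|3)    [QR: both ≡ 3 mod 4, sign flips]
  = -(1|3)    [7 ≡ 1 mod 3]
  = -1    [(1|3) = 1]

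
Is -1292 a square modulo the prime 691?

(-1292/691)
  = -(1292/691)    [691 ≡ 3 mod 4 ⇒ (-1/691) = -1]
  = -(601/691)    [1292 ≡ 601 mod 691]
  = -(691/601)    [QR: 601 ≡ 1 mod 4, sign kept]
  = -(90/601)    [691 ≡ 90 mod 601]
  = -(45/601)    [601 ≡ 1 mod 8 ⇒ (2/601) = +1]
  = -(601/45)    [QR: 45 ≡ 1 mod 4, sign kept]
  = -(16/45)    [601 ≡ 16 mod 45]
  = -(1/45)    [45 ≡ 5 mod 8 ⇒ (2/45)^4 = +1]
  = -1    [(1/45) = 1]
The Legendre symbol is -1, so x^2 ≡ -1292 (mod 691) has no solution.

no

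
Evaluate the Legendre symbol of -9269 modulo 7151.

-1

Pull out -1: (-9269/7151) = (-1/7151)·(9269/7151). Since 7151 ≡ 3 (mod 4), (-1/7151) = -1. Now have -(9269/7151).
Reduce the numerator: 9269 ≡ 2118 (mod 7151), so (9269/7151) = (2118/7151).
Factor out 2: 2118 = 2·1059. Since 7151 ≡ 7 (mod 8), (2/7151) = +1. Now have -(1059/7151).
Both 1059 ≡ 3 and 7151 ≡ 3 (mod 4), so reciprocity gives (1059/7151) = -(7151/1059). Reduce: 7151 ≡ 797 (mod 1059). Now have (797/1059).
797 ≡ 1 (mod 4), so quadratic reciprocity gives (797/1059) = (1059/797). Reduce: 1059 ≡ 262 (mod 797). Now have (262/797).
Factor out 2: 262 = 2·131. Since 797 ≡ 5 (mod 8), (2/797) = -1. Now have -(131/797).
797 ≡ 1 (mod 4), so quadratic reciprocity gives (131/797) = (797/131). Reduce: 797 ≡ 11 (mod 131). Now have -(11/131).
Both 11 ≡ 3 and 131 ≡ 3 (mod 4), so reciprocity gives (11/131) = -(131/11). Reduce: 131 ≡ 10 (mod 11). Now have (10/11).
Factor out 2: 10 = 2·5. Since 11 ≡ 3 (mod 8), (2/11) = -1. Now have -(5/11).
5 ≡ 1 (mod 4), so quadratic reciprocity gives (5/11) = (11/5). Reduce: 11 ≡ 1 (mod 5). Now have -(1/5).
(1/5) = 1. Collecting the sign factors: -1.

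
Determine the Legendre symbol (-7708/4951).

Pull out -1: (-7708/4951) = (-1/4951)·(7708/4951). Since 4951 ≡ 3 (mod 4), (-1/4951) = -1. Now have -(7708/4951).
Reduce the numerator: 7708 ≡ 2757 (mod 4951), so (7708/4951) = (2757/4951).
2757 ≡ 1 (mod 4), so quadratic reciprocity gives (2757/4951) = (4951/2757). Reduce: 4951 ≡ 2194 (mod 2757). Now have -(2194/2757).
Factor out 2: 2194 = 2·1097. Since 2757 ≡ 5 (mod 8), (2/2757) = -1. Now have (1097/2757).
1097 ≡ 1 (mod 4), so quadratic reciprocity gives (1097/2757) = (2757/1097). Reduce: 2757 ≡ 563 (mod 1097). Now have (563/1097).
1097 ≡ 1 (mod 4), so quadratic reciprocity gives (563/1097) = (1097/563). Reduce: 1097 ≡ 534 (mod 563). Now have (534/563).
Factor out 2: 534 = 2·267. Since 563 ≡ 3 (mod 8), (2/563) = -1. Now have -(267/563).
Both 267 ≡ 3 and 563 ≡ 3 (mod 4), so reciprocity gives (267/563) = -(563/267). Reduce: 563 ≡ 29 (mod 267). Now have (29/267).
29 ≡ 1 (mod 4), so quadratic reciprocity gives (29/267) = (267/29). Reduce: 267 ≡ 6 (mod 29). Now have (6/29).
Factor out 2: 6 = 2·3. Since 29 ≡ 5 (mod 8), (2/29) = -1. Now have -(3/29).
29 ≡ 1 (mod 4), so quadratic reciprocity gives (3/29) = (29/3). Reduce: 29 ≡ 2 (mod 3). Now have -(2/3).
Factor out 2: 2 = 2. Since 3 ≡ 3 (mod 8), (2/3) = -1. Now have (1/3).
(1/3) = 1. Collecting the sign factors: 1.

1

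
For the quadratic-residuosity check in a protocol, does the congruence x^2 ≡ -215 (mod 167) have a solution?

no

Pull out -1: (-215/167) = (-1/167)·(215/167). Since 167 ≡ 3 (mod 4), (-1/167) = -1. Now have -(215/167).
Reduce the numerator: 215 ≡ 48 (mod 167), so (215/167) = (48/167).
Factor out 2: 48 = 2^4·3. Since 167 ≡ 7 (mod 8), (2/167) = +1, and (2/167)^4 = +1. Now have -(3/167).
Both 3 ≡ 3 and 167 ≡ 3 (mod 4), so reciprocity gives (3/167) = -(167/3). Reduce: 167 ≡ 2 (mod 3). Now have (2/3).
Factor out 2: 2 = 2. Since 3 ≡ 3 (mod 8), (2/3) = -1. Now have -(1/3).
(1/3) = 1. Collecting the sign factors: -1.
The Legendre symbol is -1, so x^2 ≡ -215 (mod 167) has no solution.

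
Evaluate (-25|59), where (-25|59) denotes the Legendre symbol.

Reduce the numerator: -25 ≡ 34 (mod 59), so (-25|59) = (34|59).
Factor out 2: 34 = 2·17. Since 59 ≡ 3 (mod 8), (2|59) = -1. Now have -(17|59).
17 ≡ 1 (mod 4), so quadratic reciprocity gives (17|59) = (59|17). Reduce: 59 ≡ 8 (mod 17). Now have -(8|17).
Factor out 2: 8 = 2^3. Since 17 ≡ 1 (mod 8), (2|17) = +1, and (2|17)^3 = +1. Now have -(1|17).
(1|17) = 1. Collecting the sign factors: -1.

-1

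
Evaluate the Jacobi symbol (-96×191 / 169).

By multiplicativity, (-96·191 / 169) = (-96 / 169)·(191 / 169).
First factor (-96 / 169):
(-96 / 169)
  = (96 / 169)    [169 ≡ 1 mod 4 ⇒ (-1 / 169) = +1]
  = (3 / 169)    [169 ≡ 1 mod 8 ⇒ (2 / 169)^5 = +1]
  = (169 / 3)    [QR: 169 ≡ 1 mod 4, sign kept]
  = (1 / 3)    [169 ≡ 1 mod 3]
  = 1    [(1 / 3) = 1]
Second factor (191 / 169):
(191 / 169)
  = (22 / 169)    [191 ≡ 22 mod 169]
  = (11 / 169)    [169 ≡ 1 mod 8 ⇒ (2 / 169) = +1]
  = (169 / 11)    [QR: 169 ≡ 1 mod 4, sign kept]
  = (4 / 11)    [169 ≡ 4 mod 11]
  = (1 / 11)    [11 ≡ 3 mod 8 ⇒ (2 / 11)^2 = +1]
  = 1    [(1 / 11) = 1]
Product: (1)·(1) = 1.

1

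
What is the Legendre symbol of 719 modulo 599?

(719/599)
  = (120/599)    [719 ≡ 120 mod 599]
  = (15/599)    [599 ≡ 7 mod 8 ⇒ (2/599)^3 = +1]
  = -(599/15)    [QR: both ≡ 3 mod 4, sign flips]
  = -(14/15)    [599 ≡ 14 mod 15]
  = -(7/15)    [15 ≡ 7 mod 8 ⇒ (2/15) = +1]
  = (15/7)    [QR: both ≡ 3 mod 4, sign flips]
  = (1/7)    [15 ≡ 1 mod 7]
  = 1    [(1/7) = 1]

1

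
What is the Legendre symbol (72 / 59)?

-1

Reduce the numerator: 72 ≡ 13 (mod 59), so (72 / 59) = (13 / 59).
13 ≡ 1 (mod 4), so quadratic reciprocity gives (13 / 59) = (59 / 13). Reduce: 59 ≡ 7 (mod 13). Now have (7 / 13).
13 ≡ 1 (mod 4), so quadratic reciprocity gives (7 / 13) = (13 / 7). Reduce: 13 ≡ 6 (mod 7). Now have (6 / 7).
Factor out 2: 6 = 2·3. Since 7 ≡ 7 (mod 8), (2 / 7) = +1. Now have (3 / 7).
Both 3 ≡ 3 and 7 ≡ 3 (mod 4), so reciprocity gives (3 / 7) = -(7 / 3). Reduce: 7 ≡ 1 (mod 3). Now have -(1 / 3).
(1 / 3) = 1. Collecting the sign factors: -1.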